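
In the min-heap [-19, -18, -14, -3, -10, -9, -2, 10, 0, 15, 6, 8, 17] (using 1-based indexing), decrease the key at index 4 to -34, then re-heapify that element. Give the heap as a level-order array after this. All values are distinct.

set index 4 from -3 to -34 → [-19, -18, -14, -34, -10, -9, -2, 10, 0, 15, 6, 8, 17]
-34 < parent -18 at index 2, swap → [-19, -34, -14, -18, -10, -9, -2, 10, 0, 15, 6, 8, 17]
-34 < parent -19 at index 1, swap → [-34, -19, -14, -18, -10, -9, -2, 10, 0, 15, 6, 8, 17]

[-34, -19, -14, -18, -10, -9, -2, 10, 0, 15, 6, 8, 17]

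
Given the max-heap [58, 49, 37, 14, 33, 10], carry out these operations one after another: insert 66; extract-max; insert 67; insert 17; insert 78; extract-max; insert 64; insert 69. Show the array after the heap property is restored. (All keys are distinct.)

[69, 67, 58, 49, 64, 10, 37, 14, 17, 33]

insert 66:
  append 66 at index 6 → [58, 49, 37, 14, 33, 10, 66]
  66 > parent 37 at index 2, swap → [58, 49, 66, 14, 33, 10, 37]
  66 > parent 58 at index 0, swap → [66, 49, 58, 14, 33, 10, 37]
extract-max → returns 66:
  remove root 66; move last element 37 to root → [37, 49, 58, 14, 33, 10]
  37 vs larger child 58 at index 2, swap → [58, 49, 37, 14, 33, 10]
insert 67:
  append 67 at index 6 → [58, 49, 37, 14, 33, 10, 67]
  67 > parent 37 at index 2, swap → [58, 49, 67, 14, 33, 10, 37]
  67 > parent 58 at index 0, swap → [67, 49, 58, 14, 33, 10, 37]
insert 17:
  append 17 at index 7 → [67, 49, 58, 14, 33, 10, 37, 17]
  17 > parent 14 at index 3, swap → [67, 49, 58, 17, 33, 10, 37, 14]
insert 78:
  append 78 at index 8 → [67, 49, 58, 17, 33, 10, 37, 14, 78]
  78 > parent 17 at index 3, swap → [67, 49, 58, 78, 33, 10, 37, 14, 17]
  78 > parent 49 at index 1, swap → [67, 78, 58, 49, 33, 10, 37, 14, 17]
  78 > parent 67 at index 0, swap → [78, 67, 58, 49, 33, 10, 37, 14, 17]
extract-max → returns 78:
  remove root 78; move last element 17 to root → [17, 67, 58, 49, 33, 10, 37, 14]
  17 vs larger child 67 at index 1, swap → [67, 17, 58, 49, 33, 10, 37, 14]
  17 vs larger child 49 at index 3, swap → [67, 49, 58, 17, 33, 10, 37, 14]
insert 64:
  append 64 at index 8 → [67, 49, 58, 17, 33, 10, 37, 14, 64]
  64 > parent 17 at index 3, swap → [67, 49, 58, 64, 33, 10, 37, 14, 17]
  64 > parent 49 at index 1, swap → [67, 64, 58, 49, 33, 10, 37, 14, 17]
insert 69:
  append 69 at index 9 → [67, 64, 58, 49, 33, 10, 37, 14, 17, 69]
  69 > parent 33 at index 4, swap → [67, 64, 58, 49, 69, 10, 37, 14, 17, 33]
  69 > parent 64 at index 1, swap → [67, 69, 58, 49, 64, 10, 37, 14, 17, 33]
  69 > parent 67 at index 0, swap → [69, 67, 58, 49, 64, 10, 37, 14, 17, 33]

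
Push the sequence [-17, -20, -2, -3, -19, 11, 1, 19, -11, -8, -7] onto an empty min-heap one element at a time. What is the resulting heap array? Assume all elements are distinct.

Insert -17:
  append -17 at index 0 → [-17] (no swap needed)
Insert -20:
  append -20 at index 1 → [-17, -20]
  -20 < parent -17 at index 0, swap → [-20, -17]
Insert -2:
  append -2 at index 2 → [-20, -17, -2] (no swap needed)
Insert -3:
  append -3 at index 3 → [-20, -17, -2, -3] (no swap needed)
Insert -19:
  append -19 at index 4 → [-20, -17, -2, -3, -19]
  -19 < parent -17 at index 1, swap → [-20, -19, -2, -3, -17]
Insert 11:
  append 11 at index 5 → [-20, -19, -2, -3, -17, 11] (no swap needed)
Insert 1:
  append 1 at index 6 → [-20, -19, -2, -3, -17, 11, 1] (no swap needed)
Insert 19:
  append 19 at index 7 → [-20, -19, -2, -3, -17, 11, 1, 19] (no swap needed)
Insert -11:
  append -11 at index 8 → [-20, -19, -2, -3, -17, 11, 1, 19, -11]
  -11 < parent -3 at index 3, swap → [-20, -19, -2, -11, -17, 11, 1, 19, -3]
Insert -8:
  append -8 at index 9 → [-20, -19, -2, -11, -17, 11, 1, 19, -3, -8] (no swap needed)
Insert -7:
  append -7 at index 10 → [-20, -19, -2, -11, -17, 11, 1, 19, -3, -8, -7] (no swap needed)

[-20, -19, -2, -11, -17, 11, 1, 19, -3, -8, -7]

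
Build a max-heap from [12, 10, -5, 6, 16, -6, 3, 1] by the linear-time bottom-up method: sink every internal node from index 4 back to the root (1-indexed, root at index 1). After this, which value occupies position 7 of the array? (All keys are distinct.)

-5

sift down from index 4: already satisfies heap property
sift down from index 3:
  -5 vs larger child 3 at index 7, swap → [12, 10, 3, 6, 16, -6, -5, 1]
sift down from index 2:
  10 vs larger child 16 at index 5, swap → [12, 16, 3, 6, 10, -6, -5, 1]
sift down from index 1:
  12 vs larger child 16 at index 2, swap → [16, 12, 3, 6, 10, -6, -5, 1]
resulting array: [16, 12, 3, 6, 10, -6, -5, 1]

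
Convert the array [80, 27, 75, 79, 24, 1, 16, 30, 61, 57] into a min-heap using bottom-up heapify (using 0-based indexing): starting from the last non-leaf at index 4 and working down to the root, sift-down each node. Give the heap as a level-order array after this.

sift down from index 4: already satisfies heap property
sift down from index 3:
  79 vs smaller child 30 at index 7, swap → [80, 27, 75, 30, 24, 1, 16, 79, 61, 57]
sift down from index 2:
  75 vs smaller child 1 at index 5, swap → [80, 27, 1, 30, 24, 75, 16, 79, 61, 57]
sift down from index 1:
  27 vs smaller child 24 at index 4, swap → [80, 24, 1, 30, 27, 75, 16, 79, 61, 57]
sift down from index 0:
  80 vs smaller child 1 at index 2, swap → [1, 24, 80, 30, 27, 75, 16, 79, 61, 57]
  80 vs smaller child 16 at index 6, swap → [1, 24, 16, 30, 27, 75, 80, 79, 61, 57]

[1, 24, 16, 30, 27, 75, 80, 79, 61, 57]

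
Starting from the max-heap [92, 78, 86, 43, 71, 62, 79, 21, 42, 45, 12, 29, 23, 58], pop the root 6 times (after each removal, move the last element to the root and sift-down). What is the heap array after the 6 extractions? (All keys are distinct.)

extract-max #1 returns 92:
  remove root 92; move last element 58 to root → [58, 78, 86, 43, 71, 62, 79, 21, 42, 45, 12, 29, 23]
  58 vs larger child 86 at index 2, swap → [86, 78, 58, 43, 71, 62, 79, 21, 42, 45, 12, 29, 23]
  58 vs larger child 79 at index 6, swap → [86, 78, 79, 43, 71, 62, 58, 21, 42, 45, 12, 29, 23]
extract-max #2 returns 86:
  remove root 86; move last element 23 to root → [23, 78, 79, 43, 71, 62, 58, 21, 42, 45, 12, 29]
  23 vs larger child 79 at index 2, swap → [79, 78, 23, 43, 71, 62, 58, 21, 42, 45, 12, 29]
  23 vs larger child 62 at index 5, swap → [79, 78, 62, 43, 71, 23, 58, 21, 42, 45, 12, 29]
  23 vs only child 29 at index 11, swap → [79, 78, 62, 43, 71, 29, 58, 21, 42, 45, 12, 23]
extract-max #3 returns 79:
  remove root 79; move last element 23 to root → [23, 78, 62, 43, 71, 29, 58, 21, 42, 45, 12]
  23 vs larger child 78 at index 1, swap → [78, 23, 62, 43, 71, 29, 58, 21, 42, 45, 12]
  23 vs larger child 71 at index 4, swap → [78, 71, 62, 43, 23, 29, 58, 21, 42, 45, 12]
  23 vs larger child 45 at index 9, swap → [78, 71, 62, 43, 45, 29, 58, 21, 42, 23, 12]
extract-max #4 returns 78:
  remove root 78; move last element 12 to root → [12, 71, 62, 43, 45, 29, 58, 21, 42, 23]
  12 vs larger child 71 at index 1, swap → [71, 12, 62, 43, 45, 29, 58, 21, 42, 23]
  12 vs larger child 45 at index 4, swap → [71, 45, 62, 43, 12, 29, 58, 21, 42, 23]
  12 vs only child 23 at index 9, swap → [71, 45, 62, 43, 23, 29, 58, 21, 42, 12]
extract-max #5 returns 71:
  remove root 71; move last element 12 to root → [12, 45, 62, 43, 23, 29, 58, 21, 42]
  12 vs larger child 62 at index 2, swap → [62, 45, 12, 43, 23, 29, 58, 21, 42]
  12 vs larger child 58 at index 6, swap → [62, 45, 58, 43, 23, 29, 12, 21, 42]
extract-max #6 returns 62:
  remove root 62; move last element 42 to root → [42, 45, 58, 43, 23, 29, 12, 21]
  42 vs larger child 58 at index 2, swap → [58, 45, 42, 43, 23, 29, 12, 21]

[58, 45, 42, 43, 23, 29, 12, 21]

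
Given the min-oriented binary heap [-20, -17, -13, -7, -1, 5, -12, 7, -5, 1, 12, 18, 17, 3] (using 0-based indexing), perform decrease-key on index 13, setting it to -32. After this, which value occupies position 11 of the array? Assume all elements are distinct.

18

set index 13 from 3 to -32 → [-20, -17, -13, -7, -1, 5, -12, 7, -5, 1, 12, 18, 17, -32]
-32 < parent -12 at index 6, swap → [-20, -17, -13, -7, -1, 5, -32, 7, -5, 1, 12, 18, 17, -12]
-32 < parent -13 at index 2, swap → [-20, -17, -32, -7, -1, 5, -13, 7, -5, 1, 12, 18, 17, -12]
-32 < parent -20 at index 0, swap → [-32, -17, -20, -7, -1, 5, -13, 7, -5, 1, 12, 18, 17, -12]
resulting array: [-32, -17, -20, -7, -1, 5, -13, 7, -5, 1, 12, 18, 17, -12]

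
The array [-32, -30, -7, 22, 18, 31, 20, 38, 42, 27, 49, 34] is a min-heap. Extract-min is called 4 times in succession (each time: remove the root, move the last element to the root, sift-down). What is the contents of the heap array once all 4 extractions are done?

[20, 22, 31, 34, 27, 42, 49, 38]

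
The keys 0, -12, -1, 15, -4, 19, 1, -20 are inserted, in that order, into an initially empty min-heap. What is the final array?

[-20, -12, -1, -4, 0, 19, 1, 15]

Insert 0:
  append 0 at index 0 → [0] (no swap needed)
Insert -12:
  append -12 at index 1 → [0, -12]
  -12 < parent 0 at index 0, swap → [-12, 0]
Insert -1:
  append -1 at index 2 → [-12, 0, -1] (no swap needed)
Insert 15:
  append 15 at index 3 → [-12, 0, -1, 15] (no swap needed)
Insert -4:
  append -4 at index 4 → [-12, 0, -1, 15, -4]
  -4 < parent 0 at index 1, swap → [-12, -4, -1, 15, 0]
Insert 19:
  append 19 at index 5 → [-12, -4, -1, 15, 0, 19] (no swap needed)
Insert 1:
  append 1 at index 6 → [-12, -4, -1, 15, 0, 19, 1] (no swap needed)
Insert -20:
  append -20 at index 7 → [-12, -4, -1, 15, 0, 19, 1, -20]
  -20 < parent 15 at index 3, swap → [-12, -4, -1, -20, 0, 19, 1, 15]
  -20 < parent -4 at index 1, swap → [-12, -20, -1, -4, 0, 19, 1, 15]
  -20 < parent -12 at index 0, swap → [-20, -12, -1, -4, 0, 19, 1, 15]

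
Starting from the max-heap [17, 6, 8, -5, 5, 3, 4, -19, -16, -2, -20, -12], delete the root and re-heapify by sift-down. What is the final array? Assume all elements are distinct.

[8, 6, 4, -5, 5, 3, -12, -19, -16, -2, -20]

remove root 17; move last element -12 to root → [-12, 6, 8, -5, 5, 3, 4, -19, -16, -2, -20]
-12 vs larger child 8 at index 2, swap → [8, 6, -12, -5, 5, 3, 4, -19, -16, -2, -20]
-12 vs larger child 4 at index 6, swap → [8, 6, 4, -5, 5, 3, -12, -19, -16, -2, -20]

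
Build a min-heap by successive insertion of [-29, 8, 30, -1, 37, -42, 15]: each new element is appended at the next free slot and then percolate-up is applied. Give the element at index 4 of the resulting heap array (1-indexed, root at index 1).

Insert -29:
  append -29 at index 1 → [-29] (no swap needed)
Insert 8:
  append 8 at index 2 → [-29, 8] (no swap needed)
Insert 30:
  append 30 at index 3 → [-29, 8, 30] (no swap needed)
Insert -1:
  append -1 at index 4 → [-29, 8, 30, -1]
  -1 < parent 8 at index 2, swap → [-29, -1, 30, 8]
Insert 37:
  append 37 at index 5 → [-29, -1, 30, 8, 37] (no swap needed)
Insert -42:
  append -42 at index 6 → [-29, -1, 30, 8, 37, -42]
  -42 < parent 30 at index 3, swap → [-29, -1, -42, 8, 37, 30]
  -42 < parent -29 at index 1, swap → [-42, -1, -29, 8, 37, 30]
Insert 15:
  append 15 at index 7 → [-42, -1, -29, 8, 37, 30, 15] (no swap needed)
resulting array: [-42, -1, -29, 8, 37, 30, 15]

8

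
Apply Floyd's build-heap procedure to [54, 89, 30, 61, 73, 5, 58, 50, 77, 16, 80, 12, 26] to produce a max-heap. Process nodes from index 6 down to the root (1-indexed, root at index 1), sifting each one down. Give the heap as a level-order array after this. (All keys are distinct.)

sift down from index 6:
  5 vs larger child 26 at index 13, swap → [54, 89, 30, 61, 73, 26, 58, 50, 77, 16, 80, 12, 5]
sift down from index 5:
  73 vs larger child 80 at index 11, swap → [54, 89, 30, 61, 80, 26, 58, 50, 77, 16, 73, 12, 5]
sift down from index 4:
  61 vs larger child 77 at index 9, swap → [54, 89, 30, 77, 80, 26, 58, 50, 61, 16, 73, 12, 5]
sift down from index 3:
  30 vs larger child 58 at index 7, swap → [54, 89, 58, 77, 80, 26, 30, 50, 61, 16, 73, 12, 5]
sift down from index 2: already satisfies heap property
sift down from index 1:
  54 vs larger child 89 at index 2, swap → [89, 54, 58, 77, 80, 26, 30, 50, 61, 16, 73, 12, 5]
  54 vs larger child 80 at index 5, swap → [89, 80, 58, 77, 54, 26, 30, 50, 61, 16, 73, 12, 5]
  54 vs larger child 73 at index 11, swap → [89, 80, 58, 77, 73, 26, 30, 50, 61, 16, 54, 12, 5]

[89, 80, 58, 77, 73, 26, 30, 50, 61, 16, 54, 12, 5]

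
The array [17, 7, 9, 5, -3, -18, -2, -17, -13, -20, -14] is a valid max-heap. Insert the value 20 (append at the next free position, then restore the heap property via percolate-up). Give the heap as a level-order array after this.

append 20 at index 11 → [17, 7, 9, 5, -3, -18, -2, -17, -13, -20, -14, 20]
20 > parent -18 at index 5, swap → [17, 7, 9, 5, -3, 20, -2, -17, -13, -20, -14, -18]
20 > parent 9 at index 2, swap → [17, 7, 20, 5, -3, 9, -2, -17, -13, -20, -14, -18]
20 > parent 17 at index 0, swap → [20, 7, 17, 5, -3, 9, -2, -17, -13, -20, -14, -18]

[20, 7, 17, 5, -3, 9, -2, -17, -13, -20, -14, -18]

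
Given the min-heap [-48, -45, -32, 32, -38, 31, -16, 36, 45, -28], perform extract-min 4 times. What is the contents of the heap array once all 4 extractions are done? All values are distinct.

extract-min #1 returns -48:
  remove root -48; move last element -28 to root → [-28, -45, -32, 32, -38, 31, -16, 36, 45]
  -28 vs smaller child -45 at index 1, swap → [-45, -28, -32, 32, -38, 31, -16, 36, 45]
  -28 vs smaller child -38 at index 4, swap → [-45, -38, -32, 32, -28, 31, -16, 36, 45]
extract-min #2 returns -45:
  remove root -45; move last element 45 to root → [45, -38, -32, 32, -28, 31, -16, 36]
  45 vs smaller child -38 at index 1, swap → [-38, 45, -32, 32, -28, 31, -16, 36]
  45 vs smaller child -28 at index 4, swap → [-38, -28, -32, 32, 45, 31, -16, 36]
extract-min #3 returns -38:
  remove root -38; move last element 36 to root → [36, -28, -32, 32, 45, 31, -16]
  36 vs smaller child -32 at index 2, swap → [-32, -28, 36, 32, 45, 31, -16]
  36 vs smaller child -16 at index 6, swap → [-32, -28, -16, 32, 45, 31, 36]
extract-min #4 returns -32:
  remove root -32; move last element 36 to root → [36, -28, -16, 32, 45, 31]
  36 vs smaller child -28 at index 1, swap → [-28, 36, -16, 32, 45, 31]
  36 vs smaller child 32 at index 3, swap → [-28, 32, -16, 36, 45, 31]

[-28, 32, -16, 36, 45, 31]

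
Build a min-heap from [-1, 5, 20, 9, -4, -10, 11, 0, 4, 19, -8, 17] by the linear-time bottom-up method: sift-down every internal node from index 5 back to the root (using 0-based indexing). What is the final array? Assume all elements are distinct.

[-10, -8, -1, 0, -4, 17, 11, 9, 4, 19, 5, 20]

sift down from index 5: already satisfies heap property
sift down from index 4:
  -4 vs smaller child -8 at index 10, swap → [-1, 5, 20, 9, -8, -10, 11, 0, 4, 19, -4, 17]
sift down from index 3:
  9 vs smaller child 0 at index 7, swap → [-1, 5, 20, 0, -8, -10, 11, 9, 4, 19, -4, 17]
sift down from index 2:
  20 vs smaller child -10 at index 5, swap → [-1, 5, -10, 0, -8, 20, 11, 9, 4, 19, -4, 17]
  20 vs only child 17 at index 11, swap → [-1, 5, -10, 0, -8, 17, 11, 9, 4, 19, -4, 20]
sift down from index 1:
  5 vs smaller child -8 at index 4, swap → [-1, -8, -10, 0, 5, 17, 11, 9, 4, 19, -4, 20]
  5 vs smaller child -4 at index 10, swap → [-1, -8, -10, 0, -4, 17, 11, 9, 4, 19, 5, 20]
sift down from index 0:
  -1 vs smaller child -10 at index 2, swap → [-10, -8, -1, 0, -4, 17, 11, 9, 4, 19, 5, 20]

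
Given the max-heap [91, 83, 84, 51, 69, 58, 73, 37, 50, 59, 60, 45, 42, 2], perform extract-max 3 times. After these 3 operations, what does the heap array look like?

extract-max #1 returns 91:
  remove root 91; move last element 2 to root → [2, 83, 84, 51, 69, 58, 73, 37, 50, 59, 60, 45, 42]
  2 vs larger child 84 at index 2, swap → [84, 83, 2, 51, 69, 58, 73, 37, 50, 59, 60, 45, 42]
  2 vs larger child 73 at index 6, swap → [84, 83, 73, 51, 69, 58, 2, 37, 50, 59, 60, 45, 42]
extract-max #2 returns 84:
  remove root 84; move last element 42 to root → [42, 83, 73, 51, 69, 58, 2, 37, 50, 59, 60, 45]
  42 vs larger child 83 at index 1, swap → [83, 42, 73, 51, 69, 58, 2, 37, 50, 59, 60, 45]
  42 vs larger child 69 at index 4, swap → [83, 69, 73, 51, 42, 58, 2, 37, 50, 59, 60, 45]
  42 vs larger child 60 at index 10, swap → [83, 69, 73, 51, 60, 58, 2, 37, 50, 59, 42, 45]
extract-max #3 returns 83:
  remove root 83; move last element 45 to root → [45, 69, 73, 51, 60, 58, 2, 37, 50, 59, 42]
  45 vs larger child 73 at index 2, swap → [73, 69, 45, 51, 60, 58, 2, 37, 50, 59, 42]
  45 vs larger child 58 at index 5, swap → [73, 69, 58, 51, 60, 45, 2, 37, 50, 59, 42]

[73, 69, 58, 51, 60, 45, 2, 37, 50, 59, 42]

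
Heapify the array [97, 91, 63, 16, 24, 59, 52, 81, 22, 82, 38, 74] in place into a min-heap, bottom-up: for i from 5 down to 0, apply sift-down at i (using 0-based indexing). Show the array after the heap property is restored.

[16, 22, 52, 81, 24, 59, 63, 97, 91, 82, 38, 74]

sift down from index 5: already satisfies heap property
sift down from index 4: already satisfies heap property
sift down from index 3: already satisfies heap property
sift down from index 2:
  63 vs smaller child 52 at index 6, swap → [97, 91, 52, 16, 24, 59, 63, 81, 22, 82, 38, 74]
sift down from index 1:
  91 vs smaller child 16 at index 3, swap → [97, 16, 52, 91, 24, 59, 63, 81, 22, 82, 38, 74]
  91 vs smaller child 22 at index 8, swap → [97, 16, 52, 22, 24, 59, 63, 81, 91, 82, 38, 74]
sift down from index 0:
  97 vs smaller child 16 at index 1, swap → [16, 97, 52, 22, 24, 59, 63, 81, 91, 82, 38, 74]
  97 vs smaller child 22 at index 3, swap → [16, 22, 52, 97, 24, 59, 63, 81, 91, 82, 38, 74]
  97 vs smaller child 81 at index 7, swap → [16, 22, 52, 81, 24, 59, 63, 97, 91, 82, 38, 74]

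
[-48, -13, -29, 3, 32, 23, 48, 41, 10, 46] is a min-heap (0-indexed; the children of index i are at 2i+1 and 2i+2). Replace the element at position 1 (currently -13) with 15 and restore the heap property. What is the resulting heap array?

[-48, 3, -29, 10, 32, 23, 48, 41, 15, 46]

set index 1 from -13 to 15 → [-48, 15, -29, 3, 32, 23, 48, 41, 10, 46]
15 vs smaller child 3 at index 3, swap → [-48, 3, -29, 15, 32, 23, 48, 41, 10, 46]
15 vs smaller child 10 at index 8, swap → [-48, 3, -29, 10, 32, 23, 48, 41, 15, 46]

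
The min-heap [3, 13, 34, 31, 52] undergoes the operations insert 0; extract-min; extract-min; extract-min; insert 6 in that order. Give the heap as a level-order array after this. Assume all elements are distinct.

[6, 31, 34, 52]

insert 0:
  append 0 at index 5 → [3, 13, 34, 31, 52, 0]
  0 < parent 34 at index 2, swap → [3, 13, 0, 31, 52, 34]
  0 < parent 3 at index 0, swap → [0, 13, 3, 31, 52, 34]
extract-min → returns 0:
  remove root 0; move last element 34 to root → [34, 13, 3, 31, 52]
  34 vs smaller child 3 at index 2, swap → [3, 13, 34, 31, 52]
extract-min → returns 3:
  remove root 3; move last element 52 to root → [52, 13, 34, 31]
  52 vs smaller child 13 at index 1, swap → [13, 52, 34, 31]
  52 vs only child 31 at index 3, swap → [13, 31, 34, 52]
extract-min → returns 13:
  remove root 13; move last element 52 to root → [52, 31, 34]
  52 vs smaller child 31 at index 1, swap → [31, 52, 34]
insert 6:
  append 6 at index 3 → [31, 52, 34, 6]
  6 < parent 52 at index 1, swap → [31, 6, 34, 52]
  6 < parent 31 at index 0, swap → [6, 31, 34, 52]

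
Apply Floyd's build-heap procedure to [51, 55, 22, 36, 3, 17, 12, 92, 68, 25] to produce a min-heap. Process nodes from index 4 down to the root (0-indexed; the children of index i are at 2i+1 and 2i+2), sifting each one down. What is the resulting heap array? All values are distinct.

sift down from index 4: already satisfies heap property
sift down from index 3: already satisfies heap property
sift down from index 2:
  22 vs smaller child 12 at index 6, swap → [51, 55, 12, 36, 3, 17, 22, 92, 68, 25]
sift down from index 1:
  55 vs smaller child 3 at index 4, swap → [51, 3, 12, 36, 55, 17, 22, 92, 68, 25]
  55 vs only child 25 at index 9, swap → [51, 3, 12, 36, 25, 17, 22, 92, 68, 55]
sift down from index 0:
  51 vs smaller child 3 at index 1, swap → [3, 51, 12, 36, 25, 17, 22, 92, 68, 55]
  51 vs smaller child 25 at index 4, swap → [3, 25, 12, 36, 51, 17, 22, 92, 68, 55]

[3, 25, 12, 36, 51, 17, 22, 92, 68, 55]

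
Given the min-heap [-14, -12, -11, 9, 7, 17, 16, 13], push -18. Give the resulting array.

append -18 at index 8 → [-14, -12, -11, 9, 7, 17, 16, 13, -18]
-18 < parent 9 at index 3, swap → [-14, -12, -11, -18, 7, 17, 16, 13, 9]
-18 < parent -12 at index 1, swap → [-14, -18, -11, -12, 7, 17, 16, 13, 9]
-18 < parent -14 at index 0, swap → [-18, -14, -11, -12, 7, 17, 16, 13, 9]

[-18, -14, -11, -12, 7, 17, 16, 13, 9]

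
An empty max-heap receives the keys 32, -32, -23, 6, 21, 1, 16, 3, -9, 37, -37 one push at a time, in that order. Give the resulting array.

[37, 32, 16, 3, 21, -23, 1, -32, -9, 6, -37]

Insert 32:
  append 32 at index 0 → [32] (no swap needed)
Insert -32:
  append -32 at index 1 → [32, -32] (no swap needed)
Insert -23:
  append -23 at index 2 → [32, -32, -23] (no swap needed)
Insert 6:
  append 6 at index 3 → [32, -32, -23, 6]
  6 > parent -32 at index 1, swap → [32, 6, -23, -32]
Insert 21:
  append 21 at index 4 → [32, 6, -23, -32, 21]
  21 > parent 6 at index 1, swap → [32, 21, -23, -32, 6]
Insert 1:
  append 1 at index 5 → [32, 21, -23, -32, 6, 1]
  1 > parent -23 at index 2, swap → [32, 21, 1, -32, 6, -23]
Insert 16:
  append 16 at index 6 → [32, 21, 1, -32, 6, -23, 16]
  16 > parent 1 at index 2, swap → [32, 21, 16, -32, 6, -23, 1]
Insert 3:
  append 3 at index 7 → [32, 21, 16, -32, 6, -23, 1, 3]
  3 > parent -32 at index 3, swap → [32, 21, 16, 3, 6, -23, 1, -32]
Insert -9:
  append -9 at index 8 → [32, 21, 16, 3, 6, -23, 1, -32, -9] (no swap needed)
Insert 37:
  append 37 at index 9 → [32, 21, 16, 3, 6, -23, 1, -32, -9, 37]
  37 > parent 6 at index 4, swap → [32, 21, 16, 3, 37, -23, 1, -32, -9, 6]
  37 > parent 21 at index 1, swap → [32, 37, 16, 3, 21, -23, 1, -32, -9, 6]
  37 > parent 32 at index 0, swap → [37, 32, 16, 3, 21, -23, 1, -32, -9, 6]
Insert -37:
  append -37 at index 10 → [37, 32, 16, 3, 21, -23, 1, -32, -9, 6, -37] (no swap needed)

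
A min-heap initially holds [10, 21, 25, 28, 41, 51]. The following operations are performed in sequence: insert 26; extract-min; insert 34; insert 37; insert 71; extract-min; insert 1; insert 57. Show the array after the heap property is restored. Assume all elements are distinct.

[1, 25, 34, 26, 41, 51, 71, 37, 28, 57]

insert 26:
  append 26 at index 6 → [10, 21, 25, 28, 41, 51, 26] (no swap needed)
extract-min → returns 10:
  remove root 10; move last element 26 to root → [26, 21, 25, 28, 41, 51]
  26 vs smaller child 21 at index 1, swap → [21, 26, 25, 28, 41, 51]
insert 34:
  append 34 at index 6 → [21, 26, 25, 28, 41, 51, 34] (no swap needed)
insert 37:
  append 37 at index 7 → [21, 26, 25, 28, 41, 51, 34, 37] (no swap needed)
insert 71:
  append 71 at index 8 → [21, 26, 25, 28, 41, 51, 34, 37, 71] (no swap needed)
extract-min → returns 21:
  remove root 21; move last element 71 to root → [71, 26, 25, 28, 41, 51, 34, 37]
  71 vs smaller child 25 at index 2, swap → [25, 26, 71, 28, 41, 51, 34, 37]
  71 vs smaller child 34 at index 6, swap → [25, 26, 34, 28, 41, 51, 71, 37]
insert 1:
  append 1 at index 8 → [25, 26, 34, 28, 41, 51, 71, 37, 1]
  1 < parent 28 at index 3, swap → [25, 26, 34, 1, 41, 51, 71, 37, 28]
  1 < parent 26 at index 1, swap → [25, 1, 34, 26, 41, 51, 71, 37, 28]
  1 < parent 25 at index 0, swap → [1, 25, 34, 26, 41, 51, 71, 37, 28]
insert 57:
  append 57 at index 9 → [1, 25, 34, 26, 41, 51, 71, 37, 28, 57] (no swap needed)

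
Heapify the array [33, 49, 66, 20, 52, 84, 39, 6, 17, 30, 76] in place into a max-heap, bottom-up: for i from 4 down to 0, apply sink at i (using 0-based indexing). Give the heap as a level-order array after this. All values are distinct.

[84, 76, 66, 20, 52, 33, 39, 6, 17, 30, 49]

sift down from index 4:
  52 vs larger child 76 at index 10, swap → [33, 49, 66, 20, 76, 84, 39, 6, 17, 30, 52]
sift down from index 3: already satisfies heap property
sift down from index 2:
  66 vs larger child 84 at index 5, swap → [33, 49, 84, 20, 76, 66, 39, 6, 17, 30, 52]
sift down from index 1:
  49 vs larger child 76 at index 4, swap → [33, 76, 84, 20, 49, 66, 39, 6, 17, 30, 52]
  49 vs larger child 52 at index 10, swap → [33, 76, 84, 20, 52, 66, 39, 6, 17, 30, 49]
sift down from index 0:
  33 vs larger child 84 at index 2, swap → [84, 76, 33, 20, 52, 66, 39, 6, 17, 30, 49]
  33 vs larger child 66 at index 5, swap → [84, 76, 66, 20, 52, 33, 39, 6, 17, 30, 49]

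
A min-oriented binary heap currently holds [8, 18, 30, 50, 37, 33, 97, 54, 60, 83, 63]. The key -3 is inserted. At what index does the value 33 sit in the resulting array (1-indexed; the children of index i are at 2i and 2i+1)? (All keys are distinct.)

12

append -3 at index 12 → [8, 18, 30, 50, 37, 33, 97, 54, 60, 83, 63, -3]
-3 < parent 33 at index 6, swap → [8, 18, 30, 50, 37, -3, 97, 54, 60, 83, 63, 33]
-3 < parent 30 at index 3, swap → [8, 18, -3, 50, 37, 30, 97, 54, 60, 83, 63, 33]
-3 < parent 8 at index 1, swap → [-3, 18, 8, 50, 37, 30, 97, 54, 60, 83, 63, 33]
resulting array: [-3, 18, 8, 50, 37, 30, 97, 54, 60, 83, 63, 33]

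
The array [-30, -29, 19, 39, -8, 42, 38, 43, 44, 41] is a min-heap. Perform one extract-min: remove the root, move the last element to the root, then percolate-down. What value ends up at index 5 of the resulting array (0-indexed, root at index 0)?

42

remove root -30; move last element 41 to root → [41, -29, 19, 39, -8, 42, 38, 43, 44]
41 vs smaller child -29 at index 1, swap → [-29, 41, 19, 39, -8, 42, 38, 43, 44]
41 vs smaller child -8 at index 4, swap → [-29, -8, 19, 39, 41, 42, 38, 43, 44]
resulting array: [-29, -8, 19, 39, 41, 42, 38, 43, 44]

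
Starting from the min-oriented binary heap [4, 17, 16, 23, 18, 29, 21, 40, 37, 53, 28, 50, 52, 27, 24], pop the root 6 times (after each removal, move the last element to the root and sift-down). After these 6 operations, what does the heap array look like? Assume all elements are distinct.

extract-min #1 returns 4:
  remove root 4; move last element 24 to root → [24, 17, 16, 23, 18, 29, 21, 40, 37, 53, 28, 50, 52, 27]
  24 vs smaller child 16 at index 2, swap → [16, 17, 24, 23, 18, 29, 21, 40, 37, 53, 28, 50, 52, 27]
  24 vs smaller child 21 at index 6, swap → [16, 17, 21, 23, 18, 29, 24, 40, 37, 53, 28, 50, 52, 27]
extract-min #2 returns 16:
  remove root 16; move last element 27 to root → [27, 17, 21, 23, 18, 29, 24, 40, 37, 53, 28, 50, 52]
  27 vs smaller child 17 at index 1, swap → [17, 27, 21, 23, 18, 29, 24, 40, 37, 53, 28, 50, 52]
  27 vs smaller child 18 at index 4, swap → [17, 18, 21, 23, 27, 29, 24, 40, 37, 53, 28, 50, 52]
extract-min #3 returns 17:
  remove root 17; move last element 52 to root → [52, 18, 21, 23, 27, 29, 24, 40, 37, 53, 28, 50]
  52 vs smaller child 18 at index 1, swap → [18, 52, 21, 23, 27, 29, 24, 40, 37, 53, 28, 50]
  52 vs smaller child 23 at index 3, swap → [18, 23, 21, 52, 27, 29, 24, 40, 37, 53, 28, 50]
  52 vs smaller child 37 at index 8, swap → [18, 23, 21, 37, 27, 29, 24, 40, 52, 53, 28, 50]
extract-min #4 returns 18:
  remove root 18; move last element 50 to root → [50, 23, 21, 37, 27, 29, 24, 40, 52, 53, 28]
  50 vs smaller child 21 at index 2, swap → [21, 23, 50, 37, 27, 29, 24, 40, 52, 53, 28]
  50 vs smaller child 24 at index 6, swap → [21, 23, 24, 37, 27, 29, 50, 40, 52, 53, 28]
extract-min #5 returns 21:
  remove root 21; move last element 28 to root → [28, 23, 24, 37, 27, 29, 50, 40, 52, 53]
  28 vs smaller child 23 at index 1, swap → [23, 28, 24, 37, 27, 29, 50, 40, 52, 53]
  28 vs smaller child 27 at index 4, swap → [23, 27, 24, 37, 28, 29, 50, 40, 52, 53]
extract-min #6 returns 23:
  remove root 23; move last element 53 to root → [53, 27, 24, 37, 28, 29, 50, 40, 52]
  53 vs smaller child 24 at index 2, swap → [24, 27, 53, 37, 28, 29, 50, 40, 52]
  53 vs smaller child 29 at index 5, swap → [24, 27, 29, 37, 28, 53, 50, 40, 52]

[24, 27, 29, 37, 28, 53, 50, 40, 52]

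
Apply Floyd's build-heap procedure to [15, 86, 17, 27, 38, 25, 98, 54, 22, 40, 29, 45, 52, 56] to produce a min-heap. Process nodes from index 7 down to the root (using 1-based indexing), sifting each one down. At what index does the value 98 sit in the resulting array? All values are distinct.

14

sift down from index 7:
  98 vs only child 56 at index 14, swap → [15, 86, 17, 27, 38, 25, 56, 54, 22, 40, 29, 45, 52, 98]
sift down from index 6: already satisfies heap property
sift down from index 5:
  38 vs smaller child 29 at index 11, swap → [15, 86, 17, 27, 29, 25, 56, 54, 22, 40, 38, 45, 52, 98]
sift down from index 4:
  27 vs smaller child 22 at index 9, swap → [15, 86, 17, 22, 29, 25, 56, 54, 27, 40, 38, 45, 52, 98]
sift down from index 3: already satisfies heap property
sift down from index 2:
  86 vs smaller child 22 at index 4, swap → [15, 22, 17, 86, 29, 25, 56, 54, 27, 40, 38, 45, 52, 98]
  86 vs smaller child 27 at index 9, swap → [15, 22, 17, 27, 29, 25, 56, 54, 86, 40, 38, 45, 52, 98]
sift down from index 1: already satisfies heap property
resulting array: [15, 22, 17, 27, 29, 25, 56, 54, 86, 40, 38, 45, 52, 98]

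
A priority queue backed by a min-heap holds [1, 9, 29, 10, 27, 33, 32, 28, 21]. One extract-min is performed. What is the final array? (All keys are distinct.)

remove root 1; move last element 21 to root → [21, 9, 29, 10, 27, 33, 32, 28]
21 vs smaller child 9 at index 1, swap → [9, 21, 29, 10, 27, 33, 32, 28]
21 vs smaller child 10 at index 3, swap → [9, 10, 29, 21, 27, 33, 32, 28]

[9, 10, 29, 21, 27, 33, 32, 28]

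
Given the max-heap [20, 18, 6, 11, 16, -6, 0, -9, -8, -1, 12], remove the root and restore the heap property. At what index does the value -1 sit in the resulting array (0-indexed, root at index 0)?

remove root 20; move last element 12 to root → [12, 18, 6, 11, 16, -6, 0, -9, -8, -1]
12 vs larger child 18 at index 1, swap → [18, 12, 6, 11, 16, -6, 0, -9, -8, -1]
12 vs larger child 16 at index 4, swap → [18, 16, 6, 11, 12, -6, 0, -9, -8, -1]
resulting array: [18, 16, 6, 11, 12, -6, 0, -9, -8, -1]

9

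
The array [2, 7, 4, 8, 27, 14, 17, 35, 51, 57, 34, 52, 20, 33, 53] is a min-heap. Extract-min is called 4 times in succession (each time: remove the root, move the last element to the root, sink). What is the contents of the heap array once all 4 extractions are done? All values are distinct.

[14, 27, 17, 33, 34, 20, 52, 35, 51, 57, 53]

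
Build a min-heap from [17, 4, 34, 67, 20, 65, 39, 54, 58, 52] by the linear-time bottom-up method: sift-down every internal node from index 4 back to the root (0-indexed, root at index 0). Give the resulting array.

sift down from index 4: already satisfies heap property
sift down from index 3:
  67 vs smaller child 54 at index 7, swap → [17, 4, 34, 54, 20, 65, 39, 67, 58, 52]
sift down from index 2: already satisfies heap property
sift down from index 1: already satisfies heap property
sift down from index 0:
  17 vs smaller child 4 at index 1, swap → [4, 17, 34, 54, 20, 65, 39, 67, 58, 52]

[4, 17, 34, 54, 20, 65, 39, 67, 58, 52]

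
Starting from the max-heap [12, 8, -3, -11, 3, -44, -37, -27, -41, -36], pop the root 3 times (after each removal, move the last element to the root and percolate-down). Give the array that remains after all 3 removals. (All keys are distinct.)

extract-max #1 returns 12:
  remove root 12; move last element -36 to root → [-36, 8, -3, -11, 3, -44, -37, -27, -41]
  -36 vs larger child 8 at index 1, swap → [8, -36, -3, -11, 3, -44, -37, -27, -41]
  -36 vs larger child 3 at index 4, swap → [8, 3, -3, -11, -36, -44, -37, -27, -41]
extract-max #2 returns 8:
  remove root 8; move last element -41 to root → [-41, 3, -3, -11, -36, -44, -37, -27]
  -41 vs larger child 3 at index 1, swap → [3, -41, -3, -11, -36, -44, -37, -27]
  -41 vs larger child -11 at index 3, swap → [3, -11, -3, -41, -36, -44, -37, -27]
  -41 vs only child -27 at index 7, swap → [3, -11, -3, -27, -36, -44, -37, -41]
extract-max #3 returns 3:
  remove root 3; move last element -41 to root → [-41, -11, -3, -27, -36, -44, -37]
  -41 vs larger child -3 at index 2, swap → [-3, -11, -41, -27, -36, -44, -37]
  -41 vs larger child -37 at index 6, swap → [-3, -11, -37, -27, -36, -44, -41]

[-3, -11, -37, -27, -36, -44, -41]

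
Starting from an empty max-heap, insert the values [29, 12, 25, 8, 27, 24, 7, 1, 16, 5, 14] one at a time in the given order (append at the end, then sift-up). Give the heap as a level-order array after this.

Insert 29:
  append 29 at index 0 → [29] (no swap needed)
Insert 12:
  append 12 at index 1 → [29, 12] (no swap needed)
Insert 25:
  append 25 at index 2 → [29, 12, 25] (no swap needed)
Insert 8:
  append 8 at index 3 → [29, 12, 25, 8] (no swap needed)
Insert 27:
  append 27 at index 4 → [29, 12, 25, 8, 27]
  27 > parent 12 at index 1, swap → [29, 27, 25, 8, 12]
Insert 24:
  append 24 at index 5 → [29, 27, 25, 8, 12, 24] (no swap needed)
Insert 7:
  append 7 at index 6 → [29, 27, 25, 8, 12, 24, 7] (no swap needed)
Insert 1:
  append 1 at index 7 → [29, 27, 25, 8, 12, 24, 7, 1] (no swap needed)
Insert 16:
  append 16 at index 8 → [29, 27, 25, 8, 12, 24, 7, 1, 16]
  16 > parent 8 at index 3, swap → [29, 27, 25, 16, 12, 24, 7, 1, 8]
Insert 5:
  append 5 at index 9 → [29, 27, 25, 16, 12, 24, 7, 1, 8, 5] (no swap needed)
Insert 14:
  append 14 at index 10 → [29, 27, 25, 16, 12, 24, 7, 1, 8, 5, 14]
  14 > parent 12 at index 4, swap → [29, 27, 25, 16, 14, 24, 7, 1, 8, 5, 12]

[29, 27, 25, 16, 14, 24, 7, 1, 8, 5, 12]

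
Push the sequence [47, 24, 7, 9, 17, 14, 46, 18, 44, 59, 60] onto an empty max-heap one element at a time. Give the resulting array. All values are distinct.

Insert 47:
  append 47 at index 0 → [47] (no swap needed)
Insert 24:
  append 24 at index 1 → [47, 24] (no swap needed)
Insert 7:
  append 7 at index 2 → [47, 24, 7] (no swap needed)
Insert 9:
  append 9 at index 3 → [47, 24, 7, 9] (no swap needed)
Insert 17:
  append 17 at index 4 → [47, 24, 7, 9, 17] (no swap needed)
Insert 14:
  append 14 at index 5 → [47, 24, 7, 9, 17, 14]
  14 > parent 7 at index 2, swap → [47, 24, 14, 9, 17, 7]
Insert 46:
  append 46 at index 6 → [47, 24, 14, 9, 17, 7, 46]
  46 > parent 14 at index 2, swap → [47, 24, 46, 9, 17, 7, 14]
Insert 18:
  append 18 at index 7 → [47, 24, 46, 9, 17, 7, 14, 18]
  18 > parent 9 at index 3, swap → [47, 24, 46, 18, 17, 7, 14, 9]
Insert 44:
  append 44 at index 8 → [47, 24, 46, 18, 17, 7, 14, 9, 44]
  44 > parent 18 at index 3, swap → [47, 24, 46, 44, 17, 7, 14, 9, 18]
  44 > parent 24 at index 1, swap → [47, 44, 46, 24, 17, 7, 14, 9, 18]
Insert 59:
  append 59 at index 9 → [47, 44, 46, 24, 17, 7, 14, 9, 18, 59]
  59 > parent 17 at index 4, swap → [47, 44, 46, 24, 59, 7, 14, 9, 18, 17]
  59 > parent 44 at index 1, swap → [47, 59, 46, 24, 44, 7, 14, 9, 18, 17]
  59 > parent 47 at index 0, swap → [59, 47, 46, 24, 44, 7, 14, 9, 18, 17]
Insert 60:
  append 60 at index 10 → [59, 47, 46, 24, 44, 7, 14, 9, 18, 17, 60]
  60 > parent 44 at index 4, swap → [59, 47, 46, 24, 60, 7, 14, 9, 18, 17, 44]
  60 > parent 47 at index 1, swap → [59, 60, 46, 24, 47, 7, 14, 9, 18, 17, 44]
  60 > parent 59 at index 0, swap → [60, 59, 46, 24, 47, 7, 14, 9, 18, 17, 44]

[60, 59, 46, 24, 47, 7, 14, 9, 18, 17, 44]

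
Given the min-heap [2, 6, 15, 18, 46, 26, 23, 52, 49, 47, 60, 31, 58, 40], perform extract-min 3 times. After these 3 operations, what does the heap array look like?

extract-min #1 returns 2:
  remove root 2; move last element 40 to root → [40, 6, 15, 18, 46, 26, 23, 52, 49, 47, 60, 31, 58]
  40 vs smaller child 6 at index 1, swap → [6, 40, 15, 18, 46, 26, 23, 52, 49, 47, 60, 31, 58]
  40 vs smaller child 18 at index 3, swap → [6, 18, 15, 40, 46, 26, 23, 52, 49, 47, 60, 31, 58]
extract-min #2 returns 6:
  remove root 6; move last element 58 to root → [58, 18, 15, 40, 46, 26, 23, 52, 49, 47, 60, 31]
  58 vs smaller child 15 at index 2, swap → [15, 18, 58, 40, 46, 26, 23, 52, 49, 47, 60, 31]
  58 vs smaller child 23 at index 6, swap → [15, 18, 23, 40, 46, 26, 58, 52, 49, 47, 60, 31]
extract-min #3 returns 15:
  remove root 15; move last element 31 to root → [31, 18, 23, 40, 46, 26, 58, 52, 49, 47, 60]
  31 vs smaller child 18 at index 1, swap → [18, 31, 23, 40, 46, 26, 58, 52, 49, 47, 60]

[18, 31, 23, 40, 46, 26, 58, 52, 49, 47, 60]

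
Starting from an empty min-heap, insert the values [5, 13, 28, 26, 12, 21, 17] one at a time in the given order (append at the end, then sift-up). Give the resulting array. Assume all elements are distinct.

[5, 12, 17, 26, 13, 28, 21]

Insert 5:
  append 5 at index 0 → [5] (no swap needed)
Insert 13:
  append 13 at index 1 → [5, 13] (no swap needed)
Insert 28:
  append 28 at index 2 → [5, 13, 28] (no swap needed)
Insert 26:
  append 26 at index 3 → [5, 13, 28, 26] (no swap needed)
Insert 12:
  append 12 at index 4 → [5, 13, 28, 26, 12]
  12 < parent 13 at index 1, swap → [5, 12, 28, 26, 13]
Insert 21:
  append 21 at index 5 → [5, 12, 28, 26, 13, 21]
  21 < parent 28 at index 2, swap → [5, 12, 21, 26, 13, 28]
Insert 17:
  append 17 at index 6 → [5, 12, 21, 26, 13, 28, 17]
  17 < parent 21 at index 2, swap → [5, 12, 17, 26, 13, 28, 21]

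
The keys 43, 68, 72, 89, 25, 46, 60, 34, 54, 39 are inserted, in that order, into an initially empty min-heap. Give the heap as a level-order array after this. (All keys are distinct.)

[25, 34, 46, 43, 39, 72, 60, 89, 54, 68]

Insert 43:
  append 43 at index 0 → [43] (no swap needed)
Insert 68:
  append 68 at index 1 → [43, 68] (no swap needed)
Insert 72:
  append 72 at index 2 → [43, 68, 72] (no swap needed)
Insert 89:
  append 89 at index 3 → [43, 68, 72, 89] (no swap needed)
Insert 25:
  append 25 at index 4 → [43, 68, 72, 89, 25]
  25 < parent 68 at index 1, swap → [43, 25, 72, 89, 68]
  25 < parent 43 at index 0, swap → [25, 43, 72, 89, 68]
Insert 46:
  append 46 at index 5 → [25, 43, 72, 89, 68, 46]
  46 < parent 72 at index 2, swap → [25, 43, 46, 89, 68, 72]
Insert 60:
  append 60 at index 6 → [25, 43, 46, 89, 68, 72, 60] (no swap needed)
Insert 34:
  append 34 at index 7 → [25, 43, 46, 89, 68, 72, 60, 34]
  34 < parent 89 at index 3, swap → [25, 43, 46, 34, 68, 72, 60, 89]
  34 < parent 43 at index 1, swap → [25, 34, 46, 43, 68, 72, 60, 89]
Insert 54:
  append 54 at index 8 → [25, 34, 46, 43, 68, 72, 60, 89, 54] (no swap needed)
Insert 39:
  append 39 at index 9 → [25, 34, 46, 43, 68, 72, 60, 89, 54, 39]
  39 < parent 68 at index 4, swap → [25, 34, 46, 43, 39, 72, 60, 89, 54, 68]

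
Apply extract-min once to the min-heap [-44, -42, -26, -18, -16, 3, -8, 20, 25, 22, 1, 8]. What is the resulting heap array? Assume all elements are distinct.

[-42, -18, -26, 8, -16, 3, -8, 20, 25, 22, 1]

remove root -44; move last element 8 to root → [8, -42, -26, -18, -16, 3, -8, 20, 25, 22, 1]
8 vs smaller child -42 at index 1, swap → [-42, 8, -26, -18, -16, 3, -8, 20, 25, 22, 1]
8 vs smaller child -18 at index 3, swap → [-42, -18, -26, 8, -16, 3, -8, 20, 25, 22, 1]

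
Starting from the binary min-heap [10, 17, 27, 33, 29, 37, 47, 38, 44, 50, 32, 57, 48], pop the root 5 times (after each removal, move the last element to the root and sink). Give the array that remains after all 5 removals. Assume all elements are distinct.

[33, 38, 37, 44, 48, 57, 47, 50]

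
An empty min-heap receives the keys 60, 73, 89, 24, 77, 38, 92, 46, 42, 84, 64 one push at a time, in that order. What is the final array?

[24, 42, 38, 46, 64, 89, 92, 73, 60, 84, 77]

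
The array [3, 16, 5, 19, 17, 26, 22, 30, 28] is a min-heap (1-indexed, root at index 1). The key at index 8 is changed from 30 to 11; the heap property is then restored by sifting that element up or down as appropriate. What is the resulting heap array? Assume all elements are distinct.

set index 8 from 30 to 11 → [3, 16, 5, 19, 17, 26, 22, 11, 28]
11 < parent 19 at index 4, swap → [3, 16, 5, 11, 17, 26, 22, 19, 28]
11 < parent 16 at index 2, swap → [3, 11, 5, 16, 17, 26, 22, 19, 28]

[3, 11, 5, 16, 17, 26, 22, 19, 28]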